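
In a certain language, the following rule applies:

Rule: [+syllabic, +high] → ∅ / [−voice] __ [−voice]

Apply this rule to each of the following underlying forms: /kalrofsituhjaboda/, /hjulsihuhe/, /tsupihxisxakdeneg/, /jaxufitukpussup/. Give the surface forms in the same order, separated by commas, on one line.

kalrofsthjaboda, hjulshhe, tsphxsxakdeneg, jaxftkpssp

/kalrofsituhjaboda/: /i/ is a high vowel flanked by voiceless consonants /s/ and /t/, so it deletes. /u/ is a high vowel flanked by voiceless consonants /t/ and /h/, so it deletes. → [kalrofsthjaboda].
/hjulsihuhe/: /i/ is a high vowel flanked by voiceless consonants /s/ and /h/, so it deletes. /u/ is a high vowel flanked by voiceless consonants /h/ and /h/, so it deletes. → [hjulshhe].
/tsupihxisxakdeneg/: /u/ is a high vowel flanked by voiceless consonants /s/ and /p/, so it deletes. /i/ is a high vowel flanked by voiceless consonants /p/ and /h/, so it deletes. /i/ is a high vowel flanked by voiceless consonants /x/ and /s/, so it deletes. → [tsphxsxakdeneg].
/jaxufitukpussup/: /u/ is a high vowel flanked by voiceless consonants /x/ and /f/, so it deletes. /i/ is a high vowel flanked by voiceless consonants /f/ and /t/, so it deletes. /u/ is a high vowel flanked by voiceless consonants /t/ and /k/, so it deletes. /u/ is a high vowel flanked by voiceless consonants /p/ and /s/, so it deletes. /u/ is a high vowel flanked by voiceless consonants /s/ and /p/, so it deletes. → [jaxftkpssp].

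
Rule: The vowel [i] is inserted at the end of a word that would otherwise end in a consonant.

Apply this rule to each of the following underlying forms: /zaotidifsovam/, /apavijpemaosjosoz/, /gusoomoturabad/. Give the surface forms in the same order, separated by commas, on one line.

/zaotidifsovam/: the form ends in the consonant /m/, so [i] is inserted word-finally. → [zaotidifsovami].
/apavijpemaosjosoz/: the form ends in the consonant /z/, so [i] is inserted word-finally. → [apavijpemaosjosozi].
/gusoomoturabad/: the form ends in the consonant /d/, so [i] is inserted word-finally. → [gusoomoturabadi].

zaotidifsovami, apavijpemaosjosozi, gusoomoturabadi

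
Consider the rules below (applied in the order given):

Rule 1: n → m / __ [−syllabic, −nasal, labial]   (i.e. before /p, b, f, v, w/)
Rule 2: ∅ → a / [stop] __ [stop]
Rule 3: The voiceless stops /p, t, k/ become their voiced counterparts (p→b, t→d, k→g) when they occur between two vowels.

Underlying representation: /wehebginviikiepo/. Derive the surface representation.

Rule 1 (nasal place assimilation): /n/ precedes the labial consonant /v/, so it assimilates in place to [m]. /wehebginviikiepo/ → wehebgimviikiepo.
Rule 2 (stop-cluster a-epenthesis): /b/ and /g/ form a stop–stop cluster, so [a] is inserted between them. /wehebgimviikiepo/ → wehebagimviikiepo.
Rule 3 (intervocalic voicing): /k/ is a voiceless stop between vowels /i/ and /i/, so it voices to [g]. /p/ is a voiceless stop between vowels /e/ and /o/, so it voices to [b]. /wehebagimviikiepo/ → wehebagimviigiebo.

wehebagimviigiebo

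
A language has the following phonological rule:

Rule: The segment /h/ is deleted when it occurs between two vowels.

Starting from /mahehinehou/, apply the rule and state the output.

/h/ occurs between vowels /a/ and /e/, so it deletes.
/h/ occurs between vowels /e/ and /i/, so it deletes.
/h/ occurs between vowels /e/ and /o/, so it deletes.
Surface form: [maeineou].

maeineou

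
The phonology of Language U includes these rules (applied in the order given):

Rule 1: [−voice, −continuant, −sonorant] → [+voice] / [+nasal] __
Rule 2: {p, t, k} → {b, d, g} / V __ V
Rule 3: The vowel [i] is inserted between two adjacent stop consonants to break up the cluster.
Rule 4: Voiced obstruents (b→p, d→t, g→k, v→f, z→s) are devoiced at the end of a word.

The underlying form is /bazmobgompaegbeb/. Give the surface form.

Rule 1 (post-nasal voicing): /p/ is a voiceless stop immediately after the nasal /m/, so it voices to [b]. /bazmobgompaegbeb/ → bazmobgombaegbeb.
Rule 2 (intervocalic voicing): no segment meets the environment; /bazmobgombaegbeb/ is unchanged.
Rule 3 (stop-cluster i-epenthesis): /b/ and /g/ form a stop–stop cluster, so [i] is inserted between them. /g/ and /b/ form a stop–stop cluster, so [i] is inserted between them. /bazmobgombaegbeb/ → bazmobigombaegibeb.
Rule 4 (final devoicing): /b/ is a voiced obstruent in word-final position, so it devoices to [p]. /bazmobigombaegibeb/ → bazmobigombaegibep.

bazmobigombaegibep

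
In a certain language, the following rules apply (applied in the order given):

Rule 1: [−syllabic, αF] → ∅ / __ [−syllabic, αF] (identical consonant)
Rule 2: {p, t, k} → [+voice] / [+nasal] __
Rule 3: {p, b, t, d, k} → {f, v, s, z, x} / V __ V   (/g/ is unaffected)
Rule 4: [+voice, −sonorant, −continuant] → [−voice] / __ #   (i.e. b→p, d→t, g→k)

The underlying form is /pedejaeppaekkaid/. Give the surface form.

Rule 1 (degemination): /pp/ is a geminate; the first /p/ deletes. /kk/ is a geminate; the first /k/ deletes. /pedejaeppaekkaid/ → pedejaepaekaid.
Rule 2 (post-nasal voicing): no segment meets the environment; /pedejaepaekaid/ is unchanged.
Rule 3 (intervocalic spirantization): /d/ is a stop between vowels /e/ and /e/, so it spirantizes to the fricative [z]. /p/ is a stop between vowels /e/ and /a/, so it spirantizes to the fricative [f]. /k/ is a stop between vowels /e/ and /a/, so it spirantizes to the fricative [x]. /pedejaepaekaid/ → pezejaefaexaid.
Rule 4 (final devoicing): /d/ is a voiced stop in word-final position, so it devoices to [t]. /pezejaefaexaid/ → pezejaefaexait.

pezejaefaexait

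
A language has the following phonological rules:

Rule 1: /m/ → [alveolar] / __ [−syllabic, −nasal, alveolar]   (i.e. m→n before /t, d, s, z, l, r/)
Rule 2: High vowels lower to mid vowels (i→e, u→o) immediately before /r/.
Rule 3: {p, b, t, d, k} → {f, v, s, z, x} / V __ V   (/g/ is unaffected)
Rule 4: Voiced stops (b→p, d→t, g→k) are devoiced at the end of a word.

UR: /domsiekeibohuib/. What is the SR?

donsiexeivohuip

Rule 1 (nasal place assimilation): /m/ precedes the alveolar consonant /s/, so it assimilates in place to [n]. /domsiekeibohuib/ → donsiekeibohuib.
Rule 2 (pre-rhotic lowering): no segment meets the environment; /donsiekeibohuib/ is unchanged.
Rule 3 (intervocalic spirantization): /k/ is a stop between vowels /e/ and /e/, so it spirantizes to the fricative [x]. /b/ is a stop between vowels /i/ and /o/, so it spirantizes to the fricative [v]. /donsiekeibohuib/ → donsiexeivohuib.
Rule 4 (final devoicing): /b/ is a voiced stop in word-final position, so it devoices to [p]. /donsiexeivohuib/ → donsiexeivohuip.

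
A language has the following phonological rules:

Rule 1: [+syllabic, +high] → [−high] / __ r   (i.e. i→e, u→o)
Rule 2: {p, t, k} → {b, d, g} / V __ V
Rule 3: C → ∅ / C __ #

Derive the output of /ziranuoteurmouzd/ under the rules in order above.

Rule 1 (pre-rhotic lowering): /i/ is a high vowel immediately before /r/, so it lowers to [e]. /u/ is a high vowel immediately before /r/, so it lowers to [o]. /ziranuoteurmouzd/ → zeranuoteormouzd.
Rule 2 (intervocalic voicing): /t/ is a voiceless stop between vowels /o/ and /e/, so it voices to [d]. /zeranuoteormouzd/ → zeranuodeormouzd.
Rule 3 (final cluster simplification): /d/ is the second consonant of a word-final cluster /zd/, so it deletes. /zeranuodeormouzd/ → zeranuodeormouz.

zeranuodeormouz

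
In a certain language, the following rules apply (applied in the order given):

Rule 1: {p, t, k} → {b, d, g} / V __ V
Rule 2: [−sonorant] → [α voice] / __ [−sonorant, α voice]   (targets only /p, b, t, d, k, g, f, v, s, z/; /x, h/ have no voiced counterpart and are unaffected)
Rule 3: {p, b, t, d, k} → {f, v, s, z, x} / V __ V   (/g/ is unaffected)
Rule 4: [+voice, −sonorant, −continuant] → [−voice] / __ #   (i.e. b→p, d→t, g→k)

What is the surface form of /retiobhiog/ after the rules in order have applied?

Rule 1 (intervocalic voicing): /t/ is a voiceless stop between vowels /e/ and /i/, so it voices to [d]. /retiobhiog/ → rediobhiog.
Rule 2 (regressive voicing assimilation): /b/ precedes the voiceless obstruent /h/, so it devoices to [p] by assimilation. /rediobhiog/ → rediophiog.
Rule 3 (intervocalic spirantization): /d/ is a stop between vowels /e/ and /i/, so it spirantizes to the fricative [z]. /rediophiog/ → reziophiog.
Rule 4 (final devoicing): /g/ is a voiced stop in word-final position, so it devoices to [k]. /reziophiog/ → reziophiok.

reziophiok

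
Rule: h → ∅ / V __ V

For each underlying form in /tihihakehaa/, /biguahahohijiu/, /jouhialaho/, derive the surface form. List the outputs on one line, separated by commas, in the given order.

/tihihakehaa/: /h/ occurs between vowels /i/ and /i/, so it deletes. /h/ occurs between vowels /i/ and /a/, so it deletes. /h/ occurs between vowels /e/ and /a/, so it deletes. → [tiiakeaa].
/biguahahohijiu/: /h/ occurs between vowels /a/ and /a/, so it deletes. /h/ occurs between vowels /a/ and /o/, so it deletes. /h/ occurs between vowels /o/ and /i/, so it deletes. → [biguaaoijiu].
/jouhialaho/: /h/ occurs between vowels /u/ and /i/, so it deletes. /h/ occurs between vowels /a/ and /o/, so it deletes. → [jouialao].

tiiakeaa, biguaaoijiu, jouialao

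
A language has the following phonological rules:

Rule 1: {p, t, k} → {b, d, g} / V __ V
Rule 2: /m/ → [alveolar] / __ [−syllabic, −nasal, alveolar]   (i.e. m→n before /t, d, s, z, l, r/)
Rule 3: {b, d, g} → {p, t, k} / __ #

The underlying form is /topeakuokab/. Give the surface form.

tobeaguogap

Rule 1 (intervocalic voicing): /p/ is a voiceless stop between vowels /o/ and /e/, so it voices to [b]. /k/ is a voiceless stop between vowels /a/ and /u/, so it voices to [g]. /k/ is a voiceless stop between vowels /o/ and /a/, so it voices to [g]. /topeakuokab/ → tobeaguogab.
Rule 2 (nasal place assimilation): no segment meets the environment; /tobeaguogab/ is unchanged.
Rule 3 (final devoicing): /b/ is a voiced stop in word-final position, so it devoices to [p]. /tobeaguogab/ → tobeaguogap.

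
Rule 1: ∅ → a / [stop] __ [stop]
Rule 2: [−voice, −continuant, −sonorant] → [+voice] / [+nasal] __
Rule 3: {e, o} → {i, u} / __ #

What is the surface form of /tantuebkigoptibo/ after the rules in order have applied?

tanduebakigopatibu

Rule 1 (stop-cluster a-epenthesis): /b/ and /k/ form a stop–stop cluster, so [a] is inserted between them. /p/ and /t/ form a stop–stop cluster, so [a] is inserted between them. /tantuebkigoptibo/ → tantuebakigopatibo.
Rule 2 (post-nasal voicing): /t/ is a voiceless stop immediately after the nasal /n/, so it voices to [d]. /tantuebakigopatibo/ → tanduebakigopatibo.
Rule 3 (final vowel raising): /o/ is a mid vowel in word-final position, so it raises to [u]. /tanduebakigopatibo/ → tanduebakigopatibu.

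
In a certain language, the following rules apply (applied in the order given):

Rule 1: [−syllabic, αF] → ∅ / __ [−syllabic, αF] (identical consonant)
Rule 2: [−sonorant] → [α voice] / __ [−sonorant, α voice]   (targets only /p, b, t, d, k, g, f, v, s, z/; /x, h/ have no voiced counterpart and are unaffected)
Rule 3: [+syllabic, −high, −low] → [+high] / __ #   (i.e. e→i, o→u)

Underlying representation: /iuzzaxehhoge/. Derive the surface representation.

Rule 1 (degemination): /zz/ is a geminate; the first /z/ deletes. /hh/ is a geminate; the first /h/ deletes. /iuzzaxehhoge/ → iuzaxehoge.
Rule 2 (regressive voicing assimilation): no segment meets the environment; /iuzaxehoge/ is unchanged.
Rule 3 (final vowel raising): /e/ is a mid vowel in word-final position, so it raises to [i]. /iuzaxehoge/ → iuzaxehogi.

iuzaxehogi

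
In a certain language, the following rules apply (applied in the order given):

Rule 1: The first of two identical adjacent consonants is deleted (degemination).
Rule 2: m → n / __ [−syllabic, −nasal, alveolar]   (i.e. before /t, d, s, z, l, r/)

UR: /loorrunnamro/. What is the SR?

loorunanro

Rule 1 (degemination): /rr/ is a geminate; the first /r/ deletes. /nn/ is a geminate; the first /n/ deletes. /loorrunnamro/ → loorunamro.
Rule 2 (nasal place assimilation): /m/ precedes the alveolar consonant /r/, so it assimilates in place to [n]. /loorunamro/ → loorunanro.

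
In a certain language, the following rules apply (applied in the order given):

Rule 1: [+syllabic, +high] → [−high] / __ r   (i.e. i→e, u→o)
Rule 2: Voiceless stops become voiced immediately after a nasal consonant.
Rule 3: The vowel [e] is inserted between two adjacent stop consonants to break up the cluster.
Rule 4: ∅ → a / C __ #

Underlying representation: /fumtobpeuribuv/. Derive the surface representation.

Rule 1 (pre-rhotic lowering): /u/ is a high vowel immediately before /r/, so it lowers to [o]. /fumtobpeuribuv/ → fumtobpeoribuv.
Rule 2 (post-nasal voicing): /t/ is a voiceless stop immediately after the nasal /m/, so it voices to [d]. /fumtobpeoribuv/ → fumdobpeoribuv.
Rule 3 (stop-cluster e-epenthesis): /b/ and /p/ form a stop–stop cluster, so [e] is inserted between them. /fumdobpeoribuv/ → fumdobepeoribuv.
Rule 4 (final a-epenthesis): the form ends in the consonant /v/, so [a] is inserted word-finally. /fumdobepeoribuv/ → fumdobepeoribuva.

fumdobepeoribuva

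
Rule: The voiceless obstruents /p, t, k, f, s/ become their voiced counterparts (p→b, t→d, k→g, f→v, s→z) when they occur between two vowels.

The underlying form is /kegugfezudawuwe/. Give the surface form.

kegugfezudawuwe

No segment of /kegugfezudawuwe/ meets the structural description of the rule, so the form surfaces unchanged.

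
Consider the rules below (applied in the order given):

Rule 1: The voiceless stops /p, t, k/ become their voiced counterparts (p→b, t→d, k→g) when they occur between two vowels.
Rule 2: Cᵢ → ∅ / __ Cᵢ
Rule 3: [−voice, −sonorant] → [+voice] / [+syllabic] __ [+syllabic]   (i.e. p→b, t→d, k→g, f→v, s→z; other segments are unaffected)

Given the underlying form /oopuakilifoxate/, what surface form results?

oobuagilivoxade

Rule 1 (intervocalic voicing): /p/ is a voiceless stop between vowels /o/ and /u/, so it voices to [b]. /k/ is a voiceless stop between vowels /a/ and /i/, so it voices to [g]. /t/ is a voiceless stop between vowels /a/ and /e/, so it voices to [d]. /oopuakilifoxate/ → oobuagilifoxade.
Rule 2 (degemination): no segment meets the environment; /oobuagilifoxade/ is unchanged.
Rule 3 (intervocalic voicing): /f/ is a voiceless obstruent between vowels /i/ and /o/, so it voices to [v]. /oobuagilifoxade/ → oobuagilivoxade.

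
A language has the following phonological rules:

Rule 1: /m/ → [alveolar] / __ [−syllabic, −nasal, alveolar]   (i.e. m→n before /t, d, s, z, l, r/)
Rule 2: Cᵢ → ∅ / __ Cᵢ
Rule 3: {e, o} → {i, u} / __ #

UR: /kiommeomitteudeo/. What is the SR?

Rule 1 (nasal place assimilation): no segment meets the environment; /kiommeomitteudeo/ is unchanged.
Rule 2 (degemination): /mm/ is a geminate; the first /m/ deletes. /tt/ is a geminate; the first /t/ deletes. /kiommeomitteudeo/ → kiomeomiteudeo.
Rule 3 (final vowel raising): /o/ is a mid vowel in word-final position, so it raises to [u]. /kiomeomiteudeo/ → kiomeomiteudeu.

kiomeomiteudeu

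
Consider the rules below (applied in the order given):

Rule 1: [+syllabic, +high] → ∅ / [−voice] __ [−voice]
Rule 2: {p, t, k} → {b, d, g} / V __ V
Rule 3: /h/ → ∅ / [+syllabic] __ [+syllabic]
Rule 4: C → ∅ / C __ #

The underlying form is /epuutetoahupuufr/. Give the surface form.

Rule 1 (high vowel syncope): /u/ is a high vowel flanked by voiceless consonants /h/ and /p/, so it deletes. /epuutetoahupuufr/ → epuutetoahpuufr.
Rule 2 (intervocalic voicing): /p/ is a voiceless stop between vowels /e/ and /u/, so it voices to [b]. /t/ is a voiceless stop between vowels /u/ and /e/, so it voices to [d]. /t/ is a voiceless stop between vowels /e/ and /o/, so it voices to [d]. /epuutetoahpuufr/ → ebuudedoahpuufr.
Rule 3 (intervocalic h-deletion): no segment meets the environment; /ebuudedoahpuufr/ is unchanged.
Rule 4 (final cluster simplification): /r/ is the second consonant of a word-final cluster /fr/, so it deletes. /ebuudedoahpuufr/ → ebuudedoahpuuf.

ebuudedoahpuuf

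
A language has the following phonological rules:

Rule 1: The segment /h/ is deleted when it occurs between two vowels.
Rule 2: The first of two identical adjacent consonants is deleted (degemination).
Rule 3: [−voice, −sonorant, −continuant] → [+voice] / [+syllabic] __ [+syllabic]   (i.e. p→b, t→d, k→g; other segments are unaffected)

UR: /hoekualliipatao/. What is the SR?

hoegualiibadao

Rule 1 (intervocalic h-deletion): no segment meets the environment; /hoekualliipatao/ is unchanged.
Rule 2 (degemination): /ll/ is a geminate; the first /l/ deletes. /hoekualliipatao/ → hoekualiipatao.
Rule 3 (intervocalic voicing): /k/ is a voiceless stop between vowels /e/ and /u/, so it voices to [g]. /p/ is a voiceless stop between vowels /i/ and /a/, so it voices to [b]. /t/ is a voiceless stop between vowels /a/ and /a/, so it voices to [d]. /hoekualiipatao/ → hoegualiibadao.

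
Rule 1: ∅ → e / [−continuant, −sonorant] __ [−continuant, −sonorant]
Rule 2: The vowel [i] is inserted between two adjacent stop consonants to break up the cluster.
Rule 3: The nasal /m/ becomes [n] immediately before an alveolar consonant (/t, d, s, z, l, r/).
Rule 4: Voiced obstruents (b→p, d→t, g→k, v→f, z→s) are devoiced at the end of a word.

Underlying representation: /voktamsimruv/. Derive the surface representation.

voketansinruf

Rule 1 (stop-cluster e-epenthesis): /k/ and /t/ form a stop–stop cluster, so [e] is inserted between them. /voktamsimruv/ → voketamsimruv.
Rule 2 (stop-cluster i-epenthesis): no segment meets the environment; /voketamsimruv/ is unchanged.
Rule 3 (nasal place assimilation): /m/ precedes the alveolar consonant /s/, so it assimilates in place to [n]. /m/ precedes the alveolar consonant /r/, so it assimilates in place to [n]. /voketamsimruv/ → voketansinruv.
Rule 4 (final devoicing): /v/ is a voiced obstruent in word-final position, so it devoices to [f]. /voketansinruv/ → voketansinruf.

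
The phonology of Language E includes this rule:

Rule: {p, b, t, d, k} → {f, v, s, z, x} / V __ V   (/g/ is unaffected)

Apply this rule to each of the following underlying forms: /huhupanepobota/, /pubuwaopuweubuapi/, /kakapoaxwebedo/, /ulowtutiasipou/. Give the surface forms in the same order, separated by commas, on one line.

huhufanefovosa, puvuwaofuweuvuafi, kaxafoaxwevezo, ulowtusiasifou

/huhupanepobota/: /p/ is a stop between vowels /u/ and /a/, so it spirantizes to the fricative [f]. /p/ is a stop between vowels /e/ and /o/, so it spirantizes to the fricative [f]. /b/ is a stop between vowels /o/ and /o/, so it spirantizes to the fricative [v]. /t/ is a stop between vowels /o/ and /a/, so it spirantizes to the fricative [s]. → [huhufanefovosa].
/pubuwaopuweubuapi/: /b/ is a stop between vowels /u/ and /u/, so it spirantizes to the fricative [v]. /p/ is a stop between vowels /o/ and /u/, so it spirantizes to the fricative [f]. /b/ is a stop between vowels /u/ and /u/, so it spirantizes to the fricative [v]. /p/ is a stop between vowels /a/ and /i/, so it spirantizes to the fricative [f]. → [puvuwaofuweuvuafi].
/kakapoaxwebedo/: /k/ is a stop between vowels /a/ and /a/, so it spirantizes to the fricative [x]. /p/ is a stop between vowels /a/ and /o/, so it spirantizes to the fricative [f]. /b/ is a stop between vowels /e/ and /e/, so it spirantizes to the fricative [v]. /d/ is a stop between vowels /e/ and /o/, so it spirantizes to the fricative [z]. → [kaxafoaxwevezo].
/ulowtutiasipou/: /t/ is a stop between vowels /u/ and /i/, so it spirantizes to the fricative [s]. /p/ is a stop between vowels /i/ and /o/, so it spirantizes to the fricative [f]. → [ulowtusiasifou].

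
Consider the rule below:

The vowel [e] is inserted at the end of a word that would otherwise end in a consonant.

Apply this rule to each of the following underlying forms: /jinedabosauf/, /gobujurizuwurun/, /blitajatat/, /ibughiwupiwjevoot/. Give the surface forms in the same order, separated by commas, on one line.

/jinedabosauf/: the form ends in the consonant /f/, so [e] is inserted word-finally. → [jinedabosaufe].
/gobujurizuwurun/: the form ends in the consonant /n/, so [e] is inserted word-finally. → [gobujurizuwurune].
/blitajatat/: the form ends in the consonant /t/, so [e] is inserted word-finally. → [blitajatate].
/ibughiwupiwjevoot/: the form ends in the consonant /t/, so [e] is inserted word-finally. → [ibughiwupiwjevoote].

jinedabosaufe, gobujurizuwurune, blitajatate, ibughiwupiwjevoote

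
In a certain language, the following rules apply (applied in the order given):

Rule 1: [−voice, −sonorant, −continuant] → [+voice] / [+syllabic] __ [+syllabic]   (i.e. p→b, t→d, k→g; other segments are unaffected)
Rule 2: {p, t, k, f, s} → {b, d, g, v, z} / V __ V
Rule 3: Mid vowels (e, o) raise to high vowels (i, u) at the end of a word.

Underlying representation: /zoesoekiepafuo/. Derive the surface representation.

zoezoegiebavuu

Rule 1 (intervocalic voicing): /k/ is a voiceless stop between vowels /e/ and /i/, so it voices to [g]. /p/ is a voiceless stop between vowels /e/ and /a/, so it voices to [b]. /zoesoekiepafuo/ → zoesoegiebafuo.
Rule 2 (intervocalic voicing): /s/ is a voiceless obstruent between vowels /e/ and /o/, so it voices to [z]. /f/ is a voiceless obstruent between vowels /a/ and /u/, so it voices to [v]. /zoesoegiebafuo/ → zoezoegiebavuo.
Rule 3 (final vowel raising): /o/ is a mid vowel in word-final position, so it raises to [u]. /zoezoegiebavuo/ → zoezoegiebavuu.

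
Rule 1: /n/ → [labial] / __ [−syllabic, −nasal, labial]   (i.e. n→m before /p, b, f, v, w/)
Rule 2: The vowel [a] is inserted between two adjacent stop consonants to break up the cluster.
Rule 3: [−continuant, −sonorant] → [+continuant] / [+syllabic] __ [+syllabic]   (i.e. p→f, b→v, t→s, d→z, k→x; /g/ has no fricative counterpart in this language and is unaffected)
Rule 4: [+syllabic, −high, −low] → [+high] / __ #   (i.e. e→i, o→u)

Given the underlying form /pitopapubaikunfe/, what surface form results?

pisofafuvaixumfi

Rule 1 (nasal place assimilation): /n/ precedes the labial consonant /f/, so it assimilates in place to [m]. /pitopapubaikunfe/ → pitopapubaikumfe.
Rule 2 (stop-cluster a-epenthesis): no segment meets the environment; /pitopapubaikumfe/ is unchanged.
Rule 3 (intervocalic spirantization): /t/ is a stop between vowels /i/ and /o/, so it spirantizes to the fricative [s]. /p/ is a stop between vowels /o/ and /a/, so it spirantizes to the fricative [f]. /p/ is a stop between vowels /a/ and /u/, so it spirantizes to the fricative [f]. /b/ is a stop between vowels /u/ and /a/, so it spirantizes to the fricative [v]. /k/ is a stop between vowels /i/ and /u/, so it spirantizes to the fricative [x]. /pitopapubaikumfe/ → pisofafuvaixumfe.
Rule 4 (final vowel raising): /e/ is a mid vowel in word-final position, so it raises to [i]. /pisofafuvaixumfe/ → pisofafuvaixumfi.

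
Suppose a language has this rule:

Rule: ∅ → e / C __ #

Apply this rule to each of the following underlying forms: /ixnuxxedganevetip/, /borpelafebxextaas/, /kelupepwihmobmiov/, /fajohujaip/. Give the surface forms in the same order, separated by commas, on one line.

/ixnuxxedganevetip/: the form ends in the consonant /p/, so [e] is inserted word-finally. → [ixnuxxedganevetipe].
/borpelafebxextaas/: the form ends in the consonant /s/, so [e] is inserted word-finally. → [borpelafebxextaase].
/kelupepwihmobmiov/: the form ends in the consonant /v/, so [e] is inserted word-finally. → [kelupepwihmobmiove].
/fajohujaip/: the form ends in the consonant /p/, so [e] is inserted word-finally. → [fajohujaipe].

ixnuxxedganevetipe, borpelafebxextaase, kelupepwihmobmiove, fajohujaipe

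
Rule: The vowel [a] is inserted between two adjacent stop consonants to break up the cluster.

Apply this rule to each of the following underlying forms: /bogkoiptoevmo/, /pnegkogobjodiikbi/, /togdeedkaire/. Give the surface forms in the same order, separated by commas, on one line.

bogakoipatoevmo, pnegakogobjodiikabi, togadeedakaire

/bogkoiptoevmo/: /g/ and /k/ form a stop–stop cluster, so [a] is inserted between them. /p/ and /t/ form a stop–stop cluster, so [a] is inserted between them. → [bogakoipatoevmo].
/pnegkogobjodiikbi/: /g/ and /k/ form a stop–stop cluster, so [a] is inserted between them. /k/ and /b/ form a stop–stop cluster, so [a] is inserted between them. → [pnegakogobjodiikabi].
/togdeedkaire/: /g/ and /d/ form a stop–stop cluster, so [a] is inserted between them. /d/ and /k/ form a stop–stop cluster, so [a] is inserted between them. → [togadeedakaire].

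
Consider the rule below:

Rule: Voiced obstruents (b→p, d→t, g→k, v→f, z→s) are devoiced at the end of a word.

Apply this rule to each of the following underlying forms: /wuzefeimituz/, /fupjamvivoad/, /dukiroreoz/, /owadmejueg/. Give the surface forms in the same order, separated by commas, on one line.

/wuzefeimituz/: /z/ is a voiced obstruent in word-final position, so it devoices to [s]. → [wuzefeimitus].
/fupjamvivoad/: /d/ is a voiced obstruent in word-final position, so it devoices to [t]. → [fupjamvivoat].
/dukiroreoz/: /z/ is a voiced obstruent in word-final position, so it devoices to [s]. → [dukiroreos].
/owadmejueg/: /g/ is a voiced obstruent in word-final position, so it devoices to [k]. → [owadmejuek].

wuzefeimitus, fupjamvivoat, dukiroreos, owadmejuek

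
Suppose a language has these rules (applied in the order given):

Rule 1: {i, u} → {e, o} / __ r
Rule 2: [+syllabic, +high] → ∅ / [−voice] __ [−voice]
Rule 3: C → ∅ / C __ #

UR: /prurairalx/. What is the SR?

Rule 1 (pre-rhotic lowering): /u/ is a high vowel immediately before /r/, so it lowers to [o]. /i/ is a high vowel immediately before /r/, so it lowers to [e]. /prurairalx/ → proraeralx.
Rule 2 (high vowel syncope): no segment meets the environment; /proraeralx/ is unchanged.
Rule 3 (final cluster simplification): /x/ is the second consonant of a word-final cluster /lx/, so it deletes. /proraeralx/ → proraeral.

proraeral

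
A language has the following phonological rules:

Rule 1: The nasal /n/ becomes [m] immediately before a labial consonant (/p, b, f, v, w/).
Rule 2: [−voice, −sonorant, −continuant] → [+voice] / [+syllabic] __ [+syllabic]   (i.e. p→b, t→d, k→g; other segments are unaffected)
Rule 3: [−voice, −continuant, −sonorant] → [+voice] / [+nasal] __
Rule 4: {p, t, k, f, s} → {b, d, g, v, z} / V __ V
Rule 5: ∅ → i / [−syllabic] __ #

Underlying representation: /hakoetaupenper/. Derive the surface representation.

hagoedaubemberi

Rule 1 (nasal place assimilation): /n/ precedes the labial consonant /p/, so it assimilates in place to [m]. /hakoetaupenper/ → hakoetaupemper.
Rule 2 (intervocalic voicing): /k/ is a voiceless stop between vowels /a/ and /o/, so it voices to [g]. /t/ is a voiceless stop between vowels /e/ and /a/, so it voices to [d]. /p/ is a voiceless stop between vowels /u/ and /e/, so it voices to [b]. /hakoetaupemper/ → hagoedaubemper.
Rule 3 (post-nasal voicing): /p/ is a voiceless stop immediately after the nasal /m/, so it voices to [b]. /hagoedaubemper/ → hagoedaubember.
Rule 4 (intervocalic voicing): no segment meets the environment; /hagoedaubember/ is unchanged.
Rule 5 (final i-epenthesis): the form ends in the consonant /r/, so [i] is inserted word-finally. /hagoedaubember/ → hagoedaubemberi.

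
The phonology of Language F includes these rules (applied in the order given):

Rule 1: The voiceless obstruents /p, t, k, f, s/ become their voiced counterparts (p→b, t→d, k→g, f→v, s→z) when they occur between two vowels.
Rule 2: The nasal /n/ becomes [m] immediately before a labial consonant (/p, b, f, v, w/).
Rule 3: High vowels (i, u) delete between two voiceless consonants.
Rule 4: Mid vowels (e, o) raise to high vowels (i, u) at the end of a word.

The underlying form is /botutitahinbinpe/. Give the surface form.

Rule 1 (intervocalic voicing): /t/ is a voiceless obstruent between vowels /o/ and /u/, so it voices to [d]. /t/ is a voiceless obstruent between vowels /u/ and /i/, so it voices to [d]. /t/ is a voiceless obstruent between vowels /i/ and /a/, so it voices to [d]. /botutitahinbinpe/ → bodudidahinbinpe.
Rule 2 (nasal place assimilation): /n/ precedes the labial consonant /b/, so it assimilates in place to [m]. /n/ precedes the labial consonant /p/, so it assimilates in place to [m]. /bodudidahinbinpe/ → bodudidahimbimpe.
Rule 3 (high vowel syncope): no segment meets the environment; /bodudidahimbimpe/ is unchanged.
Rule 4 (final vowel raising): /e/ is a mid vowel in word-final position, so it raises to [i]. /bodudidahimbimpe/ → bodudidahimbimpi.

bodudidahimbimpi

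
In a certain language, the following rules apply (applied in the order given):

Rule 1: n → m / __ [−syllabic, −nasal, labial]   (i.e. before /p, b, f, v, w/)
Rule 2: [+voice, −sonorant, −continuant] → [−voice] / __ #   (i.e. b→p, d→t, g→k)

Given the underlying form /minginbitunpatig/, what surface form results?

Rule 1 (nasal place assimilation): /n/ precedes the labial consonant /b/, so it assimilates in place to [m]. /n/ precedes the labial consonant /p/, so it assimilates in place to [m]. /minginbitunpatig/ → mingimbitumpatig.
Rule 2 (final devoicing): /g/ is a voiced stop in word-final position, so it devoices to [k]. /mingimbitumpatig/ → mingimbitumpatik.

mingimbitumpatik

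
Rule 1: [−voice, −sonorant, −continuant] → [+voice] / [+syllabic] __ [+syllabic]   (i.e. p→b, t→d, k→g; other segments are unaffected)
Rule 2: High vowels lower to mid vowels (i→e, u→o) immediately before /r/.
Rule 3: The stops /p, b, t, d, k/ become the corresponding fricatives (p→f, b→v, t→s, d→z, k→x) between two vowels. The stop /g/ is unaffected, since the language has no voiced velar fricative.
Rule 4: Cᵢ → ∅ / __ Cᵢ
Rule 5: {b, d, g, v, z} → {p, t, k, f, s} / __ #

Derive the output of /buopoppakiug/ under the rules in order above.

buovopagiuk

Rule 1 (intervocalic voicing): /p/ is a voiceless stop between vowels /o/ and /o/, so it voices to [b]. /k/ is a voiceless stop between vowels /a/ and /i/, so it voices to [g]. /buopoppakiug/ → buoboppagiug.
Rule 2 (pre-rhotic lowering): no segment meets the environment; /buoboppagiug/ is unchanged.
Rule 3 (intervocalic spirantization): /b/ is a stop between vowels /o/ and /o/, so it spirantizes to the fricative [v]. /buoboppagiug/ → buovoppagiug.
Rule 4 (degemination): /pp/ is a geminate; the first /p/ deletes. /buovoppagiug/ → buovopagiug.
Rule 5 (final devoicing): /g/ is a voiced obstruent in word-final position, so it devoices to [k]. /buovopagiug/ → buovopagiuk.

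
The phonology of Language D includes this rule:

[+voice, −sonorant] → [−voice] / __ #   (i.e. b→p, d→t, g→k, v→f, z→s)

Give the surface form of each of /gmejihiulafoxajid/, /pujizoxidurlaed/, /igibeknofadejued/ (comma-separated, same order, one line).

gmejihiulafoxajit, pujizoxidurlaet, igibeknofadejuet

/gmejihiulafoxajid/: /d/ is a voiced obstruent in word-final position, so it devoices to [t]. → [gmejihiulafoxajit].
/pujizoxidurlaed/: /d/ is a voiced obstruent in word-final position, so it devoices to [t]. → [pujizoxidurlaet].
/igibeknofadejued/: /d/ is a voiced obstruent in word-final position, so it devoices to [t]. → [igibeknofadejuet].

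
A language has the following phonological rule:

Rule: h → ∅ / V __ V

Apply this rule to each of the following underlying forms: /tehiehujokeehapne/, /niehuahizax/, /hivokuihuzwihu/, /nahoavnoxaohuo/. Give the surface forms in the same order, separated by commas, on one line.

teieujokeeapne, nieuaizax, hivokuiuzwiu, naoavnoxaouo

/tehiehujokeehapne/: /h/ occurs between vowels /e/ and /i/, so it deletes. /h/ occurs between vowels /e/ and /u/, so it deletes. /h/ occurs between vowels /e/ and /a/, so it deletes. → [teieujokeeapne].
/niehuahizax/: /h/ occurs between vowels /e/ and /u/, so it deletes. /h/ occurs between vowels /a/ and /i/, so it deletes. → [nieuaizax].
/hivokuihuzwihu/: /h/ occurs between vowels /i/ and /u/, so it deletes. /h/ occurs between vowels /i/ and /u/, so it deletes. → [hivokuiuzwiu].
/nahoavnoxaohuo/: /h/ occurs between vowels /a/ and /o/, so it deletes. /h/ occurs between vowels /o/ and /u/, so it deletes. → [naoavnoxaouo].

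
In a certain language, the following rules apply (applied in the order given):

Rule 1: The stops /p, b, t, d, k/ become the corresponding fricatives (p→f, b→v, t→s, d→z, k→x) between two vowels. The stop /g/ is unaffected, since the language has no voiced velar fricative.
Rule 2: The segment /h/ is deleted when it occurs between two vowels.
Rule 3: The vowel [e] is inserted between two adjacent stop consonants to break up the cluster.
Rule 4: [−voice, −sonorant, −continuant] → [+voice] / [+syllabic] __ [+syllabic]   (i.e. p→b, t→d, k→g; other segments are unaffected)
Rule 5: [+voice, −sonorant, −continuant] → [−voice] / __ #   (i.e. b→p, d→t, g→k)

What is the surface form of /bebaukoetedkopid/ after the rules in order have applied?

bevauxoesedegofit

Rule 1 (intervocalic spirantization): /b/ is a stop between vowels /e/ and /a/, so it spirantizes to the fricative [v]. /k/ is a stop between vowels /u/ and /o/, so it spirantizes to the fricative [x]. /t/ is a stop between vowels /e/ and /e/, so it spirantizes to the fricative [s]. /p/ is a stop between vowels /o/ and /i/, so it spirantizes to the fricative [f]. /bebaukoetedkopid/ → bevauxoesedkofid.
Rule 2 (intervocalic h-deletion): no segment meets the environment; /bevauxoesedkofid/ is unchanged.
Rule 3 (stop-cluster e-epenthesis): /d/ and /k/ form a stop–stop cluster, so [e] is inserted between them. /bevauxoesedkofid/ → bevauxoesedekofid.
Rule 4 (intervocalic voicing): /k/ is a voiceless stop between vowels /e/ and /o/, so it voices to [g]. /bevauxoesedekofid/ → bevauxoesedegofid.
Rule 5 (final devoicing): /d/ is a voiced stop in word-final position, so it devoices to [t]. /bevauxoesedegofid/ → bevauxoesedegofit.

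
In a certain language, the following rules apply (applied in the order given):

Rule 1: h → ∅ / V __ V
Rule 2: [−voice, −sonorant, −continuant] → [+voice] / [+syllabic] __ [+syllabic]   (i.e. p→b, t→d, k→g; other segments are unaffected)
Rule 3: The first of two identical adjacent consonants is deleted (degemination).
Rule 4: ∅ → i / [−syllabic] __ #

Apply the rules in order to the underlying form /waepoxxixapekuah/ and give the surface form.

waeboxixabeguahi

Rule 1 (intervocalic h-deletion): no segment meets the environment; /waepoxxixapekuah/ is unchanged.
Rule 2 (intervocalic voicing): /p/ is a voiceless stop between vowels /e/ and /o/, so it voices to [b]. /p/ is a voiceless stop between vowels /a/ and /e/, so it voices to [b]. /k/ is a voiceless stop between vowels /e/ and /u/, so it voices to [g]. /waepoxxixapekuah/ → waeboxxixabeguah.
Rule 3 (degemination): /xx/ is a geminate; the first /x/ deletes. /waeboxxixabeguah/ → waeboxixabeguah.
Rule 4 (final i-epenthesis): the form ends in the consonant /h/, so [i] is inserted word-finally. /waeboxixabeguah/ → waeboxixabeguahi.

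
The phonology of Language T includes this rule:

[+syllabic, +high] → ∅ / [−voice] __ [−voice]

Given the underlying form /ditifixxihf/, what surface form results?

ditfxxhf

/i/ is a high vowel flanked by voiceless consonants /t/ and /f/, so it deletes.
/i/ is a high vowel flanked by voiceless consonants /f/ and /x/, so it deletes.
/i/ is a high vowel flanked by voiceless consonants /x/ and /h/, so it deletes.
The other instance of /i/ does not occur in the required environment and remains unchanged.
Surface form: [ditfxxhf].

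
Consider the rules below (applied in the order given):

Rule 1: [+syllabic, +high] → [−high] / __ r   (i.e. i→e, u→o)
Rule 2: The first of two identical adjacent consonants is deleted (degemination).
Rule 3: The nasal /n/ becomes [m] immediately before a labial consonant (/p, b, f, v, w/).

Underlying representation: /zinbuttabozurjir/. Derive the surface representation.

Rule 1 (pre-rhotic lowering): /u/ is a high vowel immediately before /r/, so it lowers to [o]. /i/ is a high vowel immediately before /r/, so it lowers to [e]. /zinbuttabozurjir/ → zinbuttabozorjer.
Rule 2 (degemination): /tt/ is a geminate; the first /t/ deletes. /zinbuttabozorjer/ → zinbutabozorjer.
Rule 3 (nasal place assimilation): /n/ precedes the labial consonant /b/, so it assimilates in place to [m]. /zinbutabozorjer/ → zimbutabozorjer.

zimbutabozorjer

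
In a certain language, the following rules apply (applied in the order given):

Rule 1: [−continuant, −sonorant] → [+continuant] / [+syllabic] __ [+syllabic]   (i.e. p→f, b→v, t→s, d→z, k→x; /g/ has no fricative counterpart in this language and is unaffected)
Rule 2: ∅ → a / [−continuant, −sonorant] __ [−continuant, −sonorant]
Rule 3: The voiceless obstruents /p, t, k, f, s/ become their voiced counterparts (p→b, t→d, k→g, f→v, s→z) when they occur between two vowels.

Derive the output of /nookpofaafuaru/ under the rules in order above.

noogabovaavuaru

Rule 1 (intervocalic spirantization): no segment meets the environment; /nookpofaafuaru/ is unchanged.
Rule 2 (stop-cluster a-epenthesis): /k/ and /p/ form a stop–stop cluster, so [a] is inserted between them. /nookpofaafuaru/ → nookapofaafuaru.
Rule 3 (intervocalic voicing): /k/ is a voiceless obstruent between vowels /o/ and /a/, so it voices to [g]. /p/ is a voiceless obstruent between vowels /a/ and /o/, so it voices to [b]. /f/ is a voiceless obstruent between vowels /o/ and /a/, so it voices to [v]. /f/ is a voiceless obstruent between vowels /a/ and /u/, so it voices to [v]. /nookapofaafuaru/ → noogabovaavuaru.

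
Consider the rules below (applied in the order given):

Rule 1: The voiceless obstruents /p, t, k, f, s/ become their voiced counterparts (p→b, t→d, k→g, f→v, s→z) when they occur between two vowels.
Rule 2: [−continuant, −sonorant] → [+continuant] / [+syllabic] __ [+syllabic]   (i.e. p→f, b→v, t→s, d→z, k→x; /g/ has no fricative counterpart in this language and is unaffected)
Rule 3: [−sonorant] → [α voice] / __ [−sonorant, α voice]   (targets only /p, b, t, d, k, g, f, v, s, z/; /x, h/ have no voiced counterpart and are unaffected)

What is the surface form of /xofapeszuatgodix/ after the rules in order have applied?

xovavezzuadgozix

Rule 1 (intervocalic voicing): /f/ is a voiceless obstruent between vowels /o/ and /a/, so it voices to [v]. /p/ is a voiceless obstruent between vowels /a/ and /e/, so it voices to [b]. /xofapeszuatgodix/ → xovabeszuatgodix.
Rule 2 (intervocalic spirantization): /b/ is a stop between vowels /a/ and /e/, so it spirantizes to the fricative [v]. /d/ is a stop between vowels /o/ and /i/, so it spirantizes to the fricative [z]. /xovabeszuatgodix/ → xovaveszuatgozix.
Rule 3 (regressive voicing assimilation): /s/ precedes the voiced obstruent /z/, so it voices to [z] by assimilation. /t/ precedes the voiced obstruent /g/, so it voices to [d] by assimilation. /xovaveszuatgozix/ → xovavezzuadgozix.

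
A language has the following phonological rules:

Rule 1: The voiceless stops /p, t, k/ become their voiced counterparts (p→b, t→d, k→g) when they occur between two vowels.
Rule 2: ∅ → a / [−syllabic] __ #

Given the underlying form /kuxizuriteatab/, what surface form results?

kuxizurideadaba

Rule 1 (intervocalic voicing): /t/ is a voiceless stop between vowels /i/ and /e/, so it voices to [d]. /t/ is a voiceless stop between vowels /a/ and /a/, so it voices to [d]. /kuxizuriteatab/ → kuxizurideadab.
Rule 2 (final a-epenthesis): the form ends in the consonant /b/, so [a] is inserted word-finally. /kuxizurideadab/ → kuxizurideadaba.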